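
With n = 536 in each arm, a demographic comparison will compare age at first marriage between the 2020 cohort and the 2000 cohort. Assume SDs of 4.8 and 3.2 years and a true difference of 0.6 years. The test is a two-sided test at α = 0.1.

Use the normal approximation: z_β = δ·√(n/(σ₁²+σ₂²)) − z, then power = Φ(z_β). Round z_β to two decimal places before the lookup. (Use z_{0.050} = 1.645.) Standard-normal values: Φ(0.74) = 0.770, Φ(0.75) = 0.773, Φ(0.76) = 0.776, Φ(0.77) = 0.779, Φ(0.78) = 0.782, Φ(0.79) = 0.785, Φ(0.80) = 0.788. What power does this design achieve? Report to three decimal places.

Power ≈ 0.776

z_β = δ·√(n/(σ₁²+σ₂²)) − z_{α/2}
    = 0.6 · √(536/33.28) − 1.645
    = 0.6 · 4.01320 − 1.645
    = 2.4079 − 1.645 = 0.7629 → 0.76
Power = Φ(0.76) = 0.776.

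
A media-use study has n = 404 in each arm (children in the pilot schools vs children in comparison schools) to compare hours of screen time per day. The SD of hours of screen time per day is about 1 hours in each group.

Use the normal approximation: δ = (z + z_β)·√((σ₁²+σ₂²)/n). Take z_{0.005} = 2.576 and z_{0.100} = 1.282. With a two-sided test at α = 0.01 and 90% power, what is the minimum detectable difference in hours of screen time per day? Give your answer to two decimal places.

Minimum detectable difference ≈ 0.27 hours

δ = (z_{α/2} + z_β) · √((σ₁²+σ₂²)/n)
  = (2.576 + 1.282) · √(2/404)
  = 3.858 · √0.00495
  = 3.858 · 0.0704
  = 0.2714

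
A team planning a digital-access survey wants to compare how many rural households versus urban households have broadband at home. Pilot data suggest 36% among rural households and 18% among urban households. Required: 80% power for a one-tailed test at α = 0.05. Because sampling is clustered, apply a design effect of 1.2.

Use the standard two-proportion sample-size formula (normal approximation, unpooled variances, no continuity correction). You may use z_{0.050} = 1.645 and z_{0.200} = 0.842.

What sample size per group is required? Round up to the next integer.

n = (z_α + z_β)² · [p₁(1−p₁) + p₂(1−p₂)] / (p₁ − p₂)²
  = (1.645 + 0.842)² · (0.36·0.64 + 0.18·0.82) / (0.18)²
  = (2.487)² · (0.2304 + 0.1476) / 0.0324
  = 6.1852 · 0.3780 / 0.0324
  = 72.16
Design effect: 1.2 × 72.16 = 86.59.
Round up → n = 87 per group.

n = 87 per group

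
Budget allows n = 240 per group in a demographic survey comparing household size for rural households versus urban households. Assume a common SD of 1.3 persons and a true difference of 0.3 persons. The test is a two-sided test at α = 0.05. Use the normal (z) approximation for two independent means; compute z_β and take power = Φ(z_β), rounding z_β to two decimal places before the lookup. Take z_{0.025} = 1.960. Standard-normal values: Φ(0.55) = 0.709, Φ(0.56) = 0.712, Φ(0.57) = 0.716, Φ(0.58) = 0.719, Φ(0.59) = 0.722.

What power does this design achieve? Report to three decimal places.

z_β = δ·√(n/(σ₁²+σ₂²)) − z_{α/2}
    = 0.3 · √(240/3.38) − 1.960
    = 0.3 · 8.42650 − 1.960
    = 2.5280 − 1.960 = 0.5680 → 0.57
Power = Φ(0.57) = 0.716.

Power ≈ 0.716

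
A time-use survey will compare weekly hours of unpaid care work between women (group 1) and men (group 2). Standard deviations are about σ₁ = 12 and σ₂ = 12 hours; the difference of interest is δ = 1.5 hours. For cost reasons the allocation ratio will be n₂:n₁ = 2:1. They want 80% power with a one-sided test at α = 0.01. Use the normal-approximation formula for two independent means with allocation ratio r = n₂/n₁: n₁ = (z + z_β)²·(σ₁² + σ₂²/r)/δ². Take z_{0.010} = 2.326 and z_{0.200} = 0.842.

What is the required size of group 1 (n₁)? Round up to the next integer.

n₁ = 964

n₁ = (z_α + z_β)² · (σ₁² + σ₂²/r) / δ²
   = (2.326 + 0.842)² · (12² + 12²/2) / 1.5²
   = 10.0362 · (144 + 72) / 2.25
   = 10.0362 · 216 / 2.25
   = 963.48
Round up → n₁ = 964; n₂ = r·n₁ = 2 × 964 = 1928.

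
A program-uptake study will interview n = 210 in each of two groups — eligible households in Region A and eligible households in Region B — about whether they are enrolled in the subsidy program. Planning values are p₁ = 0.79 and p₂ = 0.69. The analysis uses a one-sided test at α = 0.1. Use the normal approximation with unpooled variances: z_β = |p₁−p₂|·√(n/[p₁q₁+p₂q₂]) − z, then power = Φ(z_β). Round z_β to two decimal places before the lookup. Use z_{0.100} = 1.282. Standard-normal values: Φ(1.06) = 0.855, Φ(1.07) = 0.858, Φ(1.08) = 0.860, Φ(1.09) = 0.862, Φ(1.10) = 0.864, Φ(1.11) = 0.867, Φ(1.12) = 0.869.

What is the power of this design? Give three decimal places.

Power ≈ 0.858

z_β = |p₁−p₂|·√(n/[p₁q₁+p₂q₂]) − z_α
    = 0.10 · √(210/0.3798) − 1.282
    = 0.10 · 23.5143 − 1.282
    = 2.3514 − 1.282 = 1.0694 → 1.07
Power = Φ(1.07) = 0.858.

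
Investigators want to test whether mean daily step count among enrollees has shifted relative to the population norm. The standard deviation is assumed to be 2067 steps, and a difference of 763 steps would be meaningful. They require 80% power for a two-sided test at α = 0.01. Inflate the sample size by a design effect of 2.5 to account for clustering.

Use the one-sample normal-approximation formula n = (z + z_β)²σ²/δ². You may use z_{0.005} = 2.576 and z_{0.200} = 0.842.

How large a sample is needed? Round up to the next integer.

n = 215

n = (z_{α/2} + z_β)² · σ² / δ²
  = (2.576 + 0.842)² · 2067² / 763²
  = 11.6827 · 4272489 / 582169
  = 85.74
Design effect: 2.5 × 85.74 = 214.35.
Round up → n = 215.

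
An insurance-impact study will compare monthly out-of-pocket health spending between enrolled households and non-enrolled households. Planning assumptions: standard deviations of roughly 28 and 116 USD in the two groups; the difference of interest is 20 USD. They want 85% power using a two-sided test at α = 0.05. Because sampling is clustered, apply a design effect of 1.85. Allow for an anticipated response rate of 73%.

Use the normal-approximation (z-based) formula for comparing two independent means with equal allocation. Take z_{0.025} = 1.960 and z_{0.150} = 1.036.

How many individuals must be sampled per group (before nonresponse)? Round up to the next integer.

n = 810 per group

n = (z_{α/2} + z_β)² · (σ₁² + σ₂²) / δ²
  = (1.960 + 1.036)² · (28² + 116² = 14240) / 20²
  = 8.9760 · 14240 / 400
  = 319.55
Design effect: 1.85 × 319.55 = 591.16.
Adjust for 73% response: 591.16 / 0.73 = 809.81.
Round up → n = 810 per group.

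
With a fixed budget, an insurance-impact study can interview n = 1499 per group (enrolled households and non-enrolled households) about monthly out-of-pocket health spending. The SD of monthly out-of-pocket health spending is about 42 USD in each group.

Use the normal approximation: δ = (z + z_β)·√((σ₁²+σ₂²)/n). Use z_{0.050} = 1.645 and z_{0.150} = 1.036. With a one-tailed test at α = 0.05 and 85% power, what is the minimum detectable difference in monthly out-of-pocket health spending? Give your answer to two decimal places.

Minimum detectable difference ≈ 4.11 USD

δ = (z_α + z_β) · √((σ₁²+σ₂²)/n)
  = (1.645 + 1.036) · √(3528/1499)
  = 2.681 · √2.3536
  = 2.681 · 1.5341
  = 4.1130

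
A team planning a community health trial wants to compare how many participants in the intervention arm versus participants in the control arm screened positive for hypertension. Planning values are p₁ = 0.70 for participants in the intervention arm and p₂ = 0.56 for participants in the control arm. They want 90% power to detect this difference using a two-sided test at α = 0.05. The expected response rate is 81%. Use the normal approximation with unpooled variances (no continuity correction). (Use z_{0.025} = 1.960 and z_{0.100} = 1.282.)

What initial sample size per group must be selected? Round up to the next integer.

n = 303 per group

n = (z_{α/2} + z_β)² · [p₁(1−p₁) + p₂(1−p₂)] / (p₁ − p₂)²
  = (1.960 + 1.282)² · (0.70·0.30 + 0.56·0.44) / (0.14)²
  = (3.242)² · (0.2100 + 0.2464) / 0.0196
  = 10.5106 · 0.4564 / 0.0196
  = 244.75
Adjust for 81% response: 244.75 / 0.81 = 302.16.
Round up → n = 303 per group.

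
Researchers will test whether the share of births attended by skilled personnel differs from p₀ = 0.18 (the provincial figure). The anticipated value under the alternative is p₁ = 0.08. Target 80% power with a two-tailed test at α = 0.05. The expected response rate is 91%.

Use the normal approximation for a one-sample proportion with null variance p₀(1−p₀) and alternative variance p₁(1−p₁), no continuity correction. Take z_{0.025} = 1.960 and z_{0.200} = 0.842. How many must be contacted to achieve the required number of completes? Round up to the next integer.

n = 106

n = [z_{α/2}·√(p₀q₀) + z_β·√(p₁q₁)]² / (p₁ − p₀)²
  = [1.960·√(0.18·0.82) + 0.842·√(0.08·0.92)]² / (-0.10)²
  = [1.960·0.3842 + 0.842·0.2713]² / 0.0100
  = [0.9814]² / 0.0100
  = 96.32
Adjust for 91% response: 96.32 / 0.91 = 105.85.
Round up → n = 106.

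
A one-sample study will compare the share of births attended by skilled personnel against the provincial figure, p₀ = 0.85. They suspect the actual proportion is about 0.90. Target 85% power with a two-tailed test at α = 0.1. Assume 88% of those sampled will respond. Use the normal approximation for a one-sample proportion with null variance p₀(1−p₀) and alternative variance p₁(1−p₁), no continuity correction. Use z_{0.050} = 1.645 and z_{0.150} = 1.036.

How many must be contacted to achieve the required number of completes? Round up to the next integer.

n = 367

n = [z_{α/2}·√(p₀q₀) + z_β·√(p₁q₁)]² / (p₁ − p₀)²
  = [1.645·√(0.85·0.15) + 1.036·√(0.90·0.10)]² / (0.05)²
  = [1.645·0.3571 + 1.036·0.3000]² / 0.0025
  = [0.8982]² / 0.0025
  = 322.69
Adjust for 88% response: 322.69 / 0.88 = 366.70.
Round up → n = 367.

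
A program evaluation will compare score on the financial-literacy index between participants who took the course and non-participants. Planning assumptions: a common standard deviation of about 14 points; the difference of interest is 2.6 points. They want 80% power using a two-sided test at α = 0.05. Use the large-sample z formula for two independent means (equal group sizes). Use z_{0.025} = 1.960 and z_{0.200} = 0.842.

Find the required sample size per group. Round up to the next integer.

n = (z_{α/2} + z_β)² · (σ₁² + σ₂²) / δ²
  = (1.960 + 0.842)² · (2·14² = 392) / 2.6²
  = 7.8512 · 392 / 6.76
  = 455.28
Round up → n = 456 per group.

n = 456 per group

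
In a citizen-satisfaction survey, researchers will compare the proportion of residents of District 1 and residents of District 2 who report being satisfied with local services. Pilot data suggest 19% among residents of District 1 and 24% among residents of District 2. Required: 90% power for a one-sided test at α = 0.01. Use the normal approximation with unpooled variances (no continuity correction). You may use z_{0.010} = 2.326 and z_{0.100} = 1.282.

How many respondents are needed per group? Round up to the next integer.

n = 1752 per group

n = (z_α + z_β)² · [p₁(1−p₁) + p₂(1−p₂)] / (p₁ − p₂)²
  = (2.326 + 1.282)² · (0.19·0.81 + 0.24·0.76) / (-0.05)²
  = (3.608)² · (0.1539 + 0.1824) / 0.0025
  = 13.0177 · 0.3363 / 0.0025
  = 1751.14
Round up → n = 1752 per group.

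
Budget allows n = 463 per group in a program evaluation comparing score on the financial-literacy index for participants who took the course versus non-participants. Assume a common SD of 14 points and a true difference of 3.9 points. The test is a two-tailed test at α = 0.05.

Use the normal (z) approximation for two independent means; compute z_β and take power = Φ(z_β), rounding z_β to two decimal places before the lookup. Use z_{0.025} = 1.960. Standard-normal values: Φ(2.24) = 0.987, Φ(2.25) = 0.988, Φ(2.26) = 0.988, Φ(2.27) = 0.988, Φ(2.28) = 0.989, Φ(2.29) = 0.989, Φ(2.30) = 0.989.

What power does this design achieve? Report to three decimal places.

Power ≈ 0.989

z_β = δ·√(n/(σ₁²+σ₂²)) − z_{α/2}
    = 3.9 · √(463/392) − 1.960
    = 3.9 · 1.08679 − 1.960
    = 4.2385 − 1.960 = 2.2785 → 2.28
Power = Φ(2.28) = 0.989.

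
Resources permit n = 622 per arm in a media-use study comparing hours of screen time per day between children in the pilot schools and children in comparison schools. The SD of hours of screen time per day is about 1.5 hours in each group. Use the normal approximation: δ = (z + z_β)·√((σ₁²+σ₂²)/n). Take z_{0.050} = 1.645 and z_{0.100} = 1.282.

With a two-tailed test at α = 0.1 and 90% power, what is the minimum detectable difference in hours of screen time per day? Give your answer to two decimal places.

δ = (z_{α/2} + z_β) · √((σ₁²+σ₂²)/n)
  = (1.645 + 1.282) · √(4.5/622)
  = 2.927 · √0.00723
  = 2.927 · 0.0851
  = 0.2490

Minimum detectable difference ≈ 0.25 hours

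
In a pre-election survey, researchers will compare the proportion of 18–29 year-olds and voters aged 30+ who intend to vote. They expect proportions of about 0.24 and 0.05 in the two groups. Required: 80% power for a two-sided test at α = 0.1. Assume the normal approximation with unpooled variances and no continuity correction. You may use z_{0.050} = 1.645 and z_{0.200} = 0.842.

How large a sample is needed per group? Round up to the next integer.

n = (z_{α/2} + z_β)² · [p₁(1−p₁) + p₂(1−p₂)] / (p₁ − p₂)²
  = (1.645 + 0.842)² · (0.24·0.76 + 0.05·0.95) / (0.19)²
  = (2.487)² · (0.1824 + 0.0475) / 0.0361
  = 6.1852 · 0.2299 / 0.0361
  = 39.39
Round up → n = 40 per group.

n = 40 per group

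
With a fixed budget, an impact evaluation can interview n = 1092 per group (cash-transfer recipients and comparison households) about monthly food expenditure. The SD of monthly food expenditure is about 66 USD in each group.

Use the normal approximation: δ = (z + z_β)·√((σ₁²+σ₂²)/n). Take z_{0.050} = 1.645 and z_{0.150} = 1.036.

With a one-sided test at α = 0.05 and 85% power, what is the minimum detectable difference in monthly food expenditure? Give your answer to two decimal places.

δ = (z_α + z_β) · √((σ₁²+σ₂²)/n)
  = (1.645 + 1.036) · √(8712/1092)
  = 2.681 · √7.978
  = 2.681 · 2.8245
  = 7.5726

Minimum detectable difference ≈ 7.57 USD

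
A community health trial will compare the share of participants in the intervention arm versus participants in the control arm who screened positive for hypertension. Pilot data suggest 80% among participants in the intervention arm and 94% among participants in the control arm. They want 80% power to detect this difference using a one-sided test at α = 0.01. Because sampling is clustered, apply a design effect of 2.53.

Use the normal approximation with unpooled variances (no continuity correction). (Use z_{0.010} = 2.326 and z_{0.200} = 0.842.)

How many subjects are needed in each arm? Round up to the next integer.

n = (z_α + z_β)² · [p₁(1−p₁) + p₂(1−p₂)] / (p₁ − p₂)²
  = (2.326 + 0.842)² · (0.80·0.20 + 0.94·0.06) / (-0.14)²
  = (3.168)² · (0.1600 + 0.0564) / 0.0196
  = 10.0362 · 0.2164 / 0.0196
  = 110.81
Design effect: 2.53 × 110.81 = 280.34.
Round up → n = 281 per group.

n = 281 per group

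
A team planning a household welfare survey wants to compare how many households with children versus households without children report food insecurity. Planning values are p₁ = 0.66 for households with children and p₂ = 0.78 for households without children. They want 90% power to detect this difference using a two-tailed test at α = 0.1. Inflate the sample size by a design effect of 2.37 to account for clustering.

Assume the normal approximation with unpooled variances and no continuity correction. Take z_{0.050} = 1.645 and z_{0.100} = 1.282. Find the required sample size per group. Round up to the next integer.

n = (z_{α/2} + z_β)² · [p₁(1−p₁) + p₂(1−p₂)] / (p₁ − p₂)²
  = (1.645 + 1.282)² · (0.66·0.34 + 0.78·0.22) / (-0.12)²
  = (2.927)² · (0.2244 + 0.1716) / 0.0144
  = 8.5673 · 0.3960 / 0.0144
  = 235.60
Design effect: 2.37 × 235.60 = 558.38.
Round up → n = 559 per group.

n = 559 per group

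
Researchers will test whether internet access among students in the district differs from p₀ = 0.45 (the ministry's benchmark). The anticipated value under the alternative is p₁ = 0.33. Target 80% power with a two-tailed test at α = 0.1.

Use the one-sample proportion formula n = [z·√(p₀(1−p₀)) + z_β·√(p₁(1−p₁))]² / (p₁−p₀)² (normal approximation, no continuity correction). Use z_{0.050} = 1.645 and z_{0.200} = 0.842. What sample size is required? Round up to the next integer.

n = [z_{α/2}·√(p₀q₀) + z_β·√(p₁q₁)]² / (p₁ − p₀)²
  = [1.645·√(0.45·0.55) + 0.842·√(0.33·0.67)]² / (-0.12)²
  = [1.645·0.4975 + 0.842·0.4702]² / 0.0144
  = [1.2143]² / 0.0144
  = 102.40
Round up → n = 103.

n = 103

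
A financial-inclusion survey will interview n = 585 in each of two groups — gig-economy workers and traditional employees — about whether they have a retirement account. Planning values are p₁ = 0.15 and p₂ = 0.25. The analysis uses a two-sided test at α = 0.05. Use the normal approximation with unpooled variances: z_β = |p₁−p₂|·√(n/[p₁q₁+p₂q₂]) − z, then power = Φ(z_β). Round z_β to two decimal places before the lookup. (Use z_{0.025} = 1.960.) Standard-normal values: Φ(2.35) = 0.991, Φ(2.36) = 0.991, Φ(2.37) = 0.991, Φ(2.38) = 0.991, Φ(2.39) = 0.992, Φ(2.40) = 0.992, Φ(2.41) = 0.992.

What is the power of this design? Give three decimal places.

z_β = |p₁−p₂|·√(n/[p₁q₁+p₂q₂]) − z_{α/2}
    = 0.10 · √(585/0.3150) − 1.960
    = 0.10 · 43.0946 − 1.960
    = 4.3095 − 1.960 = 2.3495 → 2.35
Power = Φ(2.35) = 0.991.

Power ≈ 0.991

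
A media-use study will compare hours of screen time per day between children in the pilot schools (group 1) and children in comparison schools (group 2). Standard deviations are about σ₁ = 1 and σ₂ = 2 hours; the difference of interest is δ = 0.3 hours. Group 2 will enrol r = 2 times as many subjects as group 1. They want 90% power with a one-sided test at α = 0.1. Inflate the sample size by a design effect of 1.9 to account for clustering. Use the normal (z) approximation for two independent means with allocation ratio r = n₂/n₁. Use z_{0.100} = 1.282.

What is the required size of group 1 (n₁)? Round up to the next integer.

n₁ = (z_α + z_β)² · (σ₁² + σ₂²/r) / δ²
   = (1.282 + 1.282)² · (1² + 2²/2) / 0.3²
   = 6.5741 · (1 + 2) / 0.09
   = 6.5741 · 3 / 0.09
   = 219.14
Design effect: 1.9 × 219.14 = 416.36.
Round up → n₁ = 417; n₂ = r·n₁ = 2 × 417 = 834.

n₁ = 417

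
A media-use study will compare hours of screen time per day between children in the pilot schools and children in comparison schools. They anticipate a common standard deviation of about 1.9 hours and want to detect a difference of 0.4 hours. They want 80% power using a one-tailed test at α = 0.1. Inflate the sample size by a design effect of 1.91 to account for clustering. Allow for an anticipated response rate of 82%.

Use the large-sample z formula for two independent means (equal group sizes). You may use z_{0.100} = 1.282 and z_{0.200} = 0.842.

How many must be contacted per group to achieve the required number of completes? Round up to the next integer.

n = 475 per group

n = (z_α + z_β)² · (σ₁² + σ₂²) / δ²
  = (1.282 + 0.842)² · (2·1.9² = 7.22) / 0.4²
  = 4.5114 · 7.22 / 0.16
  = 203.58
Design effect: 1.91 × 203.58 = 388.83.
Adjust for 82% response: 388.83 / 0.82 = 474.18.
Round up → n = 475 per group.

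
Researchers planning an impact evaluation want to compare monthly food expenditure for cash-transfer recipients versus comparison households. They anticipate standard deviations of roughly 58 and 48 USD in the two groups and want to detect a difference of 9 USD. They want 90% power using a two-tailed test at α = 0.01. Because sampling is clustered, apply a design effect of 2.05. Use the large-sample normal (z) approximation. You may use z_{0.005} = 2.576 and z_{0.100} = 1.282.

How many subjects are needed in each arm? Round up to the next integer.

n = 2136 per group

n = (z_{α/2} + z_β)² · (σ₁² + σ₂²) / δ²
  = (2.576 + 1.282)² · (58² + 48² = 5668) / 9²
  = 14.8842 · 5668 / 81
  = 1041.52
Design effect: 2.05 × 1041.52 = 2135.12.
Round up → n = 2136 per group.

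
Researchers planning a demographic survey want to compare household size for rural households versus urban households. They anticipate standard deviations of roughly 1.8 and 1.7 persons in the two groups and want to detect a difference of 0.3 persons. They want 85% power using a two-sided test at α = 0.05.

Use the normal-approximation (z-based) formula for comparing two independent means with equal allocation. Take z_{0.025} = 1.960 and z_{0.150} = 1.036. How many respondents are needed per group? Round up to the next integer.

n = 612 per group

n = (z_{α/2} + z_β)² · (σ₁² + σ₂²) / δ²
  = (1.960 + 1.036)² · (1.8² + 1.7² = 6.13) / 0.3²
  = 8.9760 · 6.13 / 0.09
  = 611.37
Round up → n = 612 per group.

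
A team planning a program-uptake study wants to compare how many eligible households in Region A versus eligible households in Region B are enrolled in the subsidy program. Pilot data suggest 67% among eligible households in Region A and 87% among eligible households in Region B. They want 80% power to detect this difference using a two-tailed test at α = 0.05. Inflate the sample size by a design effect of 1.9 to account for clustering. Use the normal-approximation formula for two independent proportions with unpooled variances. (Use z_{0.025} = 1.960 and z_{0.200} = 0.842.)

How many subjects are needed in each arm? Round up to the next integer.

n = 125 per group

n = (z_{α/2} + z_β)² · [p₁(1−p₁) + p₂(1−p₂)] / (p₁ − p₂)²
  = (1.960 + 0.842)² · (0.67·0.33 + 0.87·0.13) / (-0.20)²
  = (2.802)² · (0.2211 + 0.1131) / 0.0400
  = 7.8512 · 0.3342 / 0.0400
  = 65.60
Design effect: 1.9 × 65.60 = 124.63.
Round up → n = 125 per group.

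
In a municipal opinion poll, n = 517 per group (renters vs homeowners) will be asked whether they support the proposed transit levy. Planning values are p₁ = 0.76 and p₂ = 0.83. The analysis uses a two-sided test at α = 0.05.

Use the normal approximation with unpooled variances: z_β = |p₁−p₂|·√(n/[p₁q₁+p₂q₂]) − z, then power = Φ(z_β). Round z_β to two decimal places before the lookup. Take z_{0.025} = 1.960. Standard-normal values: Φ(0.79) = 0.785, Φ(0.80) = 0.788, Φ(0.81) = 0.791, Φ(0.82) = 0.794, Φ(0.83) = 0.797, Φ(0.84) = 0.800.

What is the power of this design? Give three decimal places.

z_β = |p₁−p₂|·√(n/[p₁q₁+p₂q₂]) − z_{α/2}
    = 0.07 · √(517/0.3235) − 1.960
    = 0.07 · 39.9768 − 1.960
    = 2.7984 − 1.960 = 0.8384 → 0.84
Power = Φ(0.84) = 0.800.

Power ≈ 0.800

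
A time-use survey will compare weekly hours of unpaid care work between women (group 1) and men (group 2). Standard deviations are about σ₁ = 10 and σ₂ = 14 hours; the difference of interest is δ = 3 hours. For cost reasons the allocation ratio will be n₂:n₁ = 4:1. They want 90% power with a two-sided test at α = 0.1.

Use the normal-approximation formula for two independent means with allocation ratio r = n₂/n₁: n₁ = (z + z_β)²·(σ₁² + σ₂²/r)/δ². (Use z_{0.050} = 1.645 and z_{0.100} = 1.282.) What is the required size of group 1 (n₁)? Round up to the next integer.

n₁ = 142

n₁ = (z_{α/2} + z_β)² · (σ₁² + σ₂²/r) / δ²
   = (1.645 + 1.282)² · (10² + 14²/4) / 3²
   = 8.5673 · (100 + 49) / 9
   = 8.5673 · 149 / 9
   = 141.84
Round up → n₁ = 142; n₂ = r·n₁ = 4 × 142 = 568.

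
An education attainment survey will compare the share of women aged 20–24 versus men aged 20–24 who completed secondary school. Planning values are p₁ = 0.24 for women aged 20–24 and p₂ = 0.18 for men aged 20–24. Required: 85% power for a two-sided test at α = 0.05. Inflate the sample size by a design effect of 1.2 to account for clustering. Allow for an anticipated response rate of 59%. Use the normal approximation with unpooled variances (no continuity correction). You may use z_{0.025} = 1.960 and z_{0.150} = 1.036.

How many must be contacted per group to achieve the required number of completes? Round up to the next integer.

n = (z_{α/2} + z_β)² · [p₁(1−p₁) + p₂(1−p₂)] / (p₁ − p₂)²
  = (1.960 + 1.036)² · (0.24·0.76 + 0.18·0.82) / (0.06)²
  = (2.996)² · (0.1824 + 0.1476) / 0.0036
  = 8.9760 · 0.3300 / 0.0036
  = 822.80
Design effect: 1.2 × 822.80 = 987.36.
Adjust for 59% response: 987.36 / 0.59 = 1673.49.
Round up → n = 1674 per group.

n = 1674 per group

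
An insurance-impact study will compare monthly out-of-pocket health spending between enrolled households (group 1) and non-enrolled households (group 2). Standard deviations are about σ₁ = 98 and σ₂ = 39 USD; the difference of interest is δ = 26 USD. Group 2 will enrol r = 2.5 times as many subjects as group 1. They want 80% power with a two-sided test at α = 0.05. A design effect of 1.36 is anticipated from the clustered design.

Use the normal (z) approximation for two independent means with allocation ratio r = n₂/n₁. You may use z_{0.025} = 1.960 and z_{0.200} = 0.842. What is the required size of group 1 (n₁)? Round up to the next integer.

n₁ = (z_{α/2} + z_β)² · (σ₁² + σ₂²/r) / δ²
   = (1.960 + 0.842)² · (98² + 39²/2.5) / 26²
   = 7.8512 · (9604 + 608.4) / 676
   = 7.8512 · 10212.4 / 676
   = 118.61
Design effect: 1.36 × 118.61 = 161.31.
Round up → n₁ = 162; n₂ = r·n₁ = 2.5 × 162 = 405.

n₁ = 162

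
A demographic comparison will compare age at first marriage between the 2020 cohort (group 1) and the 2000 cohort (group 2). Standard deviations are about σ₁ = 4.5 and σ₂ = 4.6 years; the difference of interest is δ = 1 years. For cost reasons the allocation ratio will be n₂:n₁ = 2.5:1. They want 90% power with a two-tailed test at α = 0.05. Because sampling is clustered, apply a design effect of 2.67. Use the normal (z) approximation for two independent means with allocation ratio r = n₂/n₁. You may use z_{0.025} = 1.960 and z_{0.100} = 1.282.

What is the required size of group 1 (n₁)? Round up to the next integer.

n₁ = (z_{α/2} + z_β)² · (σ₁² + σ₂²/r) / δ²
   = (1.960 + 1.282)² · (4.5² + 4.6²/2.5) / 1²
   = 10.5106 · (20.25 + 8.464) / 1
   = 10.5106 · 28.714 / 1
   = 301.80
Design effect: 2.67 × 301.80 = 805.81.
Round up → n₁ = 806; n₂ = r·n₁ = 2.5 × 806 = 2015.

n₁ = 806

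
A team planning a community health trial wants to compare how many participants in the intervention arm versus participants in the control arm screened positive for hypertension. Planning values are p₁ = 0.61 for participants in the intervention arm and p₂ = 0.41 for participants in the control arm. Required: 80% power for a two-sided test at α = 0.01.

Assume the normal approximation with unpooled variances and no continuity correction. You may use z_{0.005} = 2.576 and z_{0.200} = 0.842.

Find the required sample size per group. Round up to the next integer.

n = 141 per group

n = (z_{α/2} + z_β)² · [p₁(1−p₁) + p₂(1−p₂)] / (p₁ − p₂)²
  = (2.576 + 0.842)² · (0.61·0.39 + 0.41·0.59) / (0.20)²
  = (3.418)² · (0.2379 + 0.2419) / 0.0400
  = 11.6827 · 0.4798 / 0.0400
  = 140.13
Round up → n = 141 per group.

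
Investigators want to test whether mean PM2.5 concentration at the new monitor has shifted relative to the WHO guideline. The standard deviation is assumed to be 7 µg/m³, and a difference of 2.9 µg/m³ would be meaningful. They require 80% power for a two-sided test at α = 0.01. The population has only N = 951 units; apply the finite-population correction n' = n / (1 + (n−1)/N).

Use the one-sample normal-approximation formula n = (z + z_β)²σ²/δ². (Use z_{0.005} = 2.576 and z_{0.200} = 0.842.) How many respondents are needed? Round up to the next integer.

n = 64

n = (z_{α/2} + z_β)² · σ² / δ²
  = (2.576 + 0.842)² · 7² / 2.9²
  = 11.6827 · 49 / 8.41
  = 68.07
Finite-population correction (N = 951): 68.07 / (1 + (68.07 − 1)/951) = 63.58.
Round up → n = 64.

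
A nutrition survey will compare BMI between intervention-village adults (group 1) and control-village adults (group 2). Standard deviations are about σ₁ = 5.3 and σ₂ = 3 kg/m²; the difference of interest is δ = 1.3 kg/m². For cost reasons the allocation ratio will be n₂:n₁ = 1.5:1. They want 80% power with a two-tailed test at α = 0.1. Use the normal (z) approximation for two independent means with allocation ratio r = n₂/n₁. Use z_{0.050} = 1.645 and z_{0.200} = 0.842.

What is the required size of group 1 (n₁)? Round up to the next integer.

n₁ = (z_{α/2} + z_β)² · (σ₁² + σ₂²/r) / δ²
   = (1.645 + 0.842)² · (5.3² + 3²/1.5) / 1.3²
   = 6.1852 · (28.09 + 6) / 1.69
   = 6.1852 · 34.09 / 1.69
   = 124.76
Round up → n₁ = 125; n₂ = r·n₁ = 1.5 × 125 = 188.

n₁ = 125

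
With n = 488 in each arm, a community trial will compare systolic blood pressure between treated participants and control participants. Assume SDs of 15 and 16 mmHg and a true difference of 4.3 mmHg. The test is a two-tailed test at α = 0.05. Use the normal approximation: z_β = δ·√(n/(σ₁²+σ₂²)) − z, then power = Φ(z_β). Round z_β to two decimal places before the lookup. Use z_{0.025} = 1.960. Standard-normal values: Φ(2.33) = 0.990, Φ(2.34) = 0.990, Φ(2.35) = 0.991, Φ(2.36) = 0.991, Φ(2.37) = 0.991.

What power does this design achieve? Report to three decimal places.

Power ≈ 0.991

z_β = δ·√(n/(σ₁²+σ₂²)) − z_{α/2}
    = 4.3 · √(488/481) − 1.960
    = 4.3 · 1.00725 − 1.960
    = 4.3312 − 1.960 = 2.3712 → 2.37
Power = Φ(2.37) = 0.991.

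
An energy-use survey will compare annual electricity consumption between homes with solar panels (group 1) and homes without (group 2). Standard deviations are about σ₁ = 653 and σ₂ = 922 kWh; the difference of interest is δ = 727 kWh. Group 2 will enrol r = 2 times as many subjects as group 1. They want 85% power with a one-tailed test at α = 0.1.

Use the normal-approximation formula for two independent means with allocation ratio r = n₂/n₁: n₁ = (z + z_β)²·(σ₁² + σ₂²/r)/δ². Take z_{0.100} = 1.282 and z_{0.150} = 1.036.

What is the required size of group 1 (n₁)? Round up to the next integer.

n₁ = (z_α + z_β)² · (σ₁² + σ₂²/r) / δ²
   = (1.282 + 1.036)² · (653² + 922²/2) / 727²
   = 5.3731 · (426409 + 425042) / 528529
   = 5.3731 · 851451 / 528529
   = 8.66
Round up → n₁ = 9; n₂ = r·n₁ = 2 × 9 = 18.

n₁ = 9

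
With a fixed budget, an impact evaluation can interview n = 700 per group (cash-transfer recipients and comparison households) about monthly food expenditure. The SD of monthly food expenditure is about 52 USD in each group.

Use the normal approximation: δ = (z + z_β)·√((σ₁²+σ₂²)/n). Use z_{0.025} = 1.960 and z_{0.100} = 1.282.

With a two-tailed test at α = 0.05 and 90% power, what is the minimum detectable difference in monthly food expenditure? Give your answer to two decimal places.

δ = (z_{α/2} + z_β) · √((σ₁²+σ₂²)/n)
  = (1.960 + 1.282) · √(5408/700)
  = 3.242 · √7.7257
  = 3.242 · 2.7795
  = 9.0112

Minimum detectable difference ≈ 9.01 USD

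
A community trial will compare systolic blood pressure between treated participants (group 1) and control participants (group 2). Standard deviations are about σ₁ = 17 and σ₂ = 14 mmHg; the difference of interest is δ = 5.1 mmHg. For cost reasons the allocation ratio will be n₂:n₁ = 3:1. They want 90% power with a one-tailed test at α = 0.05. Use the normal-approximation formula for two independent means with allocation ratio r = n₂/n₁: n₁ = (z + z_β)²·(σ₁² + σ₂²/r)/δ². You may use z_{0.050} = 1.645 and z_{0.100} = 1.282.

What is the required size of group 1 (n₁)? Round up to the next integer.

n₁ = (z_α + z_β)² · (σ₁² + σ₂²/r) / δ²
   = (1.645 + 1.282)² · (17² + 14²/3) / 5.1²
   = 8.5673 · (289 + 65.3333) / 26.01
   = 8.5673 · 354.3333 / 26.01
   = 116.71
Round up → n₁ = 117; n₂ = r·n₁ = 3 × 117 = 351.

n₁ = 117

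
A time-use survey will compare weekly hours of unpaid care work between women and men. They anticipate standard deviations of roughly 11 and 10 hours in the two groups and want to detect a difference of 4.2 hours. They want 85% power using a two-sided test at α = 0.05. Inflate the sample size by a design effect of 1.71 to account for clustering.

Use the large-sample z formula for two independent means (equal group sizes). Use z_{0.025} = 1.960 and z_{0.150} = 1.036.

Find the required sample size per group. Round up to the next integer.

n = (z_{α/2} + z_β)² · (σ₁² + σ₂²) / δ²
  = (1.960 + 1.036)² · (11² + 10² = 221) / 4.2²
  = 8.9760 · 221 / 17.64
  = 112.45
Design effect: 1.71 × 112.45 = 192.30.
Round up → n = 193 per group.

n = 193 per group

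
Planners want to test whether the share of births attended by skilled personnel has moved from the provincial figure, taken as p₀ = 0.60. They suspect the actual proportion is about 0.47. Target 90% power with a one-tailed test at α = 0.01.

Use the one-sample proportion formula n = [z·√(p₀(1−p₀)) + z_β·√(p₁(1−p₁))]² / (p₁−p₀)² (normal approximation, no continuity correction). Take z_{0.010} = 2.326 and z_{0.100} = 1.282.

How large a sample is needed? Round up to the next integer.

n = 188

n = [z_α·√(p₀q₀) + z_β·√(p₁q₁)]² / (p₁ − p₀)²
  = [2.326·√(0.60·0.40) + 1.282·√(0.47·0.53)]² / (-0.13)²
  = [2.326·0.4899 + 1.282·0.4991]² / 0.0169
  = [1.7793]² / 0.0169
  = 187.34
Round up → n = 188.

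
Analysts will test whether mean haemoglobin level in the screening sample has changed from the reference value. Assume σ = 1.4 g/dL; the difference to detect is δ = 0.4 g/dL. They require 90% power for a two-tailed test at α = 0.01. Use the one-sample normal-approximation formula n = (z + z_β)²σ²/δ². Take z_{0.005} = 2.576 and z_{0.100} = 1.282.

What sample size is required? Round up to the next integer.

n = (z_{α/2} + z_β)² · σ² / δ²
  = (2.576 + 1.282)² · 1.4² / 0.4²
  = 14.8842 · 1.96 / 0.16
  = 182.33
Round up → n = 183.

n = 183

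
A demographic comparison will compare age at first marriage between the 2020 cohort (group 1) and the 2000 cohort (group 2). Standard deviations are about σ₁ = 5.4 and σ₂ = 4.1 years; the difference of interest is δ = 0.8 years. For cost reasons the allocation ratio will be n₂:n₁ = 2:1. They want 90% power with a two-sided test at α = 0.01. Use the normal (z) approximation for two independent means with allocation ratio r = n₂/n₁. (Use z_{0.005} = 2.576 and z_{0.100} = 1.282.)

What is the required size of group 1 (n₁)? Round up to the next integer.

n₁ = (z_{α/2} + z_β)² · (σ₁² + σ₂²/r) / δ²
   = (2.576 + 1.282)² · (5.4² + 4.1²/2) / 0.8²
   = 14.8842 · (29.16 + 8.405) / 0.64
   = 14.8842 · 37.565 / 0.64
   = 873.63
Round up → n₁ = 874; n₂ = r·n₁ = 2 × 874 = 1748.

n₁ = 874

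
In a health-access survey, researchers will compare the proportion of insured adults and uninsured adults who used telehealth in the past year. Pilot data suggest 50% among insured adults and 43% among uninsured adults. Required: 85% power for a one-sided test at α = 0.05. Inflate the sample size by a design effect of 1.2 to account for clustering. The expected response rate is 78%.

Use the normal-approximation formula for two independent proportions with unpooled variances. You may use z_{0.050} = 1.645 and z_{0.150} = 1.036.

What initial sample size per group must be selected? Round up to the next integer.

n = 1118 per group

n = (z_α + z_β)² · [p₁(1−p₁) + p₂(1−p₂)] / (p₁ − p₂)²
  = (1.645 + 1.036)² · (0.50·0.50 + 0.43·0.57) / (0.07)²
  = (2.681)² · (0.2500 + 0.2451) / 0.0049
  = 7.1878 · 0.4951 / 0.0049
  = 726.26
Design effect: 1.2 × 726.26 = 871.51.
Adjust for 78% response: 871.51 / 0.78 = 1117.32.
Round up → n = 1118 per group.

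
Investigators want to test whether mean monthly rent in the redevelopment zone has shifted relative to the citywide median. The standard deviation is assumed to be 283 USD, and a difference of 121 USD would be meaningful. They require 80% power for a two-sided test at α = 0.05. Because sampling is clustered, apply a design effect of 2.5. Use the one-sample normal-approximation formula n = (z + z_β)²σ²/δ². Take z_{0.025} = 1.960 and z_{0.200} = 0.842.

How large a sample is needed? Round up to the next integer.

n = 108

n = (z_{α/2} + z_β)² · σ² / δ²
  = (1.960 + 0.842)² · 283² / 121²
  = 7.8512 · 80089 / 14641
  = 42.95
Design effect: 2.5 × 42.95 = 107.37.
Round up → n = 108.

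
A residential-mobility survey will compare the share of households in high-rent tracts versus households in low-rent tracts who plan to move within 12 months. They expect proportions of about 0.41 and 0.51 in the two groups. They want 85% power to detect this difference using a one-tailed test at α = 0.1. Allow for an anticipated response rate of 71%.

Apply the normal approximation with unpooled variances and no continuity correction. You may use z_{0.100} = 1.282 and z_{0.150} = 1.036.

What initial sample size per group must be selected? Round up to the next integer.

n = (z_α + z_β)² · [p₁(1−p₁) + p₂(1−p₂)] / (p₁ − p₂)²
  = (1.282 + 1.036)² · (0.41·0.59 + 0.51·0.49) / (-0.10)²
  = (2.318)² · (0.2419 + 0.2499) / 0.0100
  = 5.3731 · 0.4918 / 0.0100
  = 264.25
Adjust for 71% response: 264.25 / 0.71 = 372.18.
Round up → n = 373 per group.

n = 373 per group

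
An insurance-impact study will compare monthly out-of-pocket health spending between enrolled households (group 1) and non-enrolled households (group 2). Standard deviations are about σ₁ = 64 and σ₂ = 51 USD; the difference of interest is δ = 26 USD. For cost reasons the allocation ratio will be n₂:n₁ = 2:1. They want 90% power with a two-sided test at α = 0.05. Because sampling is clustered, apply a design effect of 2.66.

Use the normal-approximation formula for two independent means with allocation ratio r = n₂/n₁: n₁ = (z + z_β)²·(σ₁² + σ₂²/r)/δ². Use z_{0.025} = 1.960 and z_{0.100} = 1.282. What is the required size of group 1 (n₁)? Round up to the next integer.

n₁ = (z_{α/2} + z_β)² · (σ₁² + σ₂²/r) / δ²
   = (1.960 + 1.282)² · (64² + 51²/2) / 26²
   = 10.5106 · (4096 + 1300.5) / 676
   = 10.5106 · 5396.5 / 676
   = 83.91
Design effect: 2.66 × 83.91 = 223.19.
Round up → n₁ = 224; n₂ = r·n₁ = 2 × 224 = 448.

n₁ = 224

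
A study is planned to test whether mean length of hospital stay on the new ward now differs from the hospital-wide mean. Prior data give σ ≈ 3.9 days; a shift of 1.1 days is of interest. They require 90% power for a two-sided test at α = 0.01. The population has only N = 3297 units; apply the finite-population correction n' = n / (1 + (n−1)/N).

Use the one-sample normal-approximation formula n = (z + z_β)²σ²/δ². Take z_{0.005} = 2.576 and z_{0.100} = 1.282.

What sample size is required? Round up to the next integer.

n = (z_{α/2} + z_β)² · σ² / δ²
  = (2.576 + 1.282)² · 3.9² / 1.1²
  = 14.8842 · 15.21 / 1.21
  = 187.10
Finite-population correction (N = 3297): 187.10 / (1 + (187.10 − 1)/3297) = 177.10.
Round up → n = 178.

n = 178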